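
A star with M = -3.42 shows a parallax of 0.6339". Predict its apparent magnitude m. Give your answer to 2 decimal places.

m = -7.43

d = 1/p = 1/0.6339″ = 1.5775 pc.
m − M = 5 log₁₀ d − 5 = 5 log₁₀(1.5775) − 5 = 0.9898 − 5 = -4.0102.
m = M + (m − M) = -3.42 + (-4.0102) = -7.43.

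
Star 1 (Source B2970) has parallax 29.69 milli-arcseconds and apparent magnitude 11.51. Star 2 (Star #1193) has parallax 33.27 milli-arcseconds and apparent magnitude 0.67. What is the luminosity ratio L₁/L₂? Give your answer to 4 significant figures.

L₁/L₂ = 5.793 × 10^-5

d₁ = 1/p₁ = 1/0.02969″ = 33.681 pc; d₂ = 1/p₂ = 1/0.03327″ = 30.057 pc.
M₁ = m₁ − 5 log₁₀ d₁ + 5 = 11.51 − 7.6369 + 5 = 8.8731.
M₂ = 0.67 − 7.3897 + 5 = -1.7197.
L₁/L₂ = 10^(0.4(M₂ − M₁)) = 10^(0.4 × (-10.5928)) = 10^(-4.23712) = 0.000057927.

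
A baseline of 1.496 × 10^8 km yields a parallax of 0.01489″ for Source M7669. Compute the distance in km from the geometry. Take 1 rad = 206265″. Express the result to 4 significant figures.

θ = 0.01489″ = 0.01489/206265 = 7.2189 × 10^-8 rad.
d = B/θ = (1.496 × 10^8) / (7.2189 × 10^-8) = 2.0723 × 10^15 km.

2.072 × 10^15 km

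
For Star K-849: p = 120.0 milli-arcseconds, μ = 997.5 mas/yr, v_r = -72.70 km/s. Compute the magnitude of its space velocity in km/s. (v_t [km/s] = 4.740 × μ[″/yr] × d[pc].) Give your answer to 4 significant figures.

82.69 km/s

d = 1/p = 1/0.1200″ = 8.3333 pc.
μ = 997.5 mas/yr = 0.9975 ″/yr.
v_t = 4.740 μ d = 4.740 × 0.9975 × 8.3333 = 39.401 km/s.
v = √(v_r² + v_t²) = √((-72.70)² + 39.401²) = √6837.73 = 82.691 km/s.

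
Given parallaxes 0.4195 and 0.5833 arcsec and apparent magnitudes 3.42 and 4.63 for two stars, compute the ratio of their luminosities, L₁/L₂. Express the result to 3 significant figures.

d₁ = 1/p₁ = 1/0.4195″ = 2.3838 pc; d₂ = 1/p₂ = 1/0.5833″ = 1.7144 pc.
M₁ = m₁ − 5 log₁₀ d₁ + 5 = 3.42 − 1.8863 + 5 = 6.5337.
M₂ = 4.63 − 1.1706 + 5 = 8.4594.
L₁/L₂ = 10^(0.4(M₂ − M₁)) = 10^(0.4 × 1.9257) = 10^0.77028 = 5.8922.

L₁/L₂ = 5.89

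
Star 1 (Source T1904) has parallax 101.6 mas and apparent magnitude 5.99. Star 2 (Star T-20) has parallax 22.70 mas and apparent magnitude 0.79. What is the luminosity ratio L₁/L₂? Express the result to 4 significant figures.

d₁ = 1/p₁ = 1/0.1016″ = 9.8425 pc; d₂ = 1/p₂ = 1/0.02270″ = 44.053 pc.
M₁ = m₁ − 5 log₁₀ d₁ + 5 = 5.99 − 4.9655 + 5 = 6.0245.
M₂ = 0.79 − 8.2199 + 5 = -2.4299.
L₁/L₂ = 10^(0.4(M₂ − M₁)) = 10^(0.4 × (-8.4544)) = 10^(-3.38176) = 0.00041518.

L₁/L₂ = 0.0004152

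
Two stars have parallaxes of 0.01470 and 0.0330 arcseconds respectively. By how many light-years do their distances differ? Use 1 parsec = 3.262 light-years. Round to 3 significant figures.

123 ly

d_A = 1/0.01470″ = 68.027 pc; d_B = 1/0.03300″ = 30.303 pc.
|d_B − d_A| = |30.303 − 68.027| = 37.724 pc = 37.724 × 3.262 ly = 123.06 ly.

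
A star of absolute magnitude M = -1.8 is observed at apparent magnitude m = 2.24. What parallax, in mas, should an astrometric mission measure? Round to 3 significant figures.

15.6 mas

m − M = 2.24 − (-1.8) = 4.04.
d = 10^((m−M)/5 + 1) = 10^1.808 = 64.269 pc.
p = 1/d = 1/64.269 = 0.01556 arcsec = 15.56 mas.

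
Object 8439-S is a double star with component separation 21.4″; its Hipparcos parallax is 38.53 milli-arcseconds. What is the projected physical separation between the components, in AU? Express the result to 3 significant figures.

555 AU

d = 1/p = 1/0.03853″ = 25.954 pc.
At distance d (pc), an angle of θ arcsec spans θ·d AU: s = 21.4 × 25.954 = 555.42 AU.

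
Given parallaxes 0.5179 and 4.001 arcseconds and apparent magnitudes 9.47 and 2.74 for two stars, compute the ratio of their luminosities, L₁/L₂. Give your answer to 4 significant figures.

L₁/L₂ = 0.1213

d₁ = 1/p₁ = 1/0.5179″ = 1.9309 pc; d₂ = 1/p₂ = 1/4.001″ = 0.24994 pc.
M₁ = m₁ − 5 log₁₀ d₁ + 5 = 9.47 − 1.4288 + 5 = 13.0412.
M₂ = 2.74 − (-3.0108) + 5 = 10.7508.
L₁/L₂ = 10^(0.4(M₂ − M₁)) = 10^(0.4 × (-2.2904)) = 10^(-0.91616) = 0.12129.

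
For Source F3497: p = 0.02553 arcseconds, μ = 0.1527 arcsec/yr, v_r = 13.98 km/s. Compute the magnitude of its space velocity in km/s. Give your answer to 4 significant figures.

31.61 km/s

d = 1/p = 1/0.02553″ = 39.17 pc.
v_t = 4.740 μ d = 4.740 × 0.1527 × 39.17 = 28.351 km/s.
v = √(v_r² + v_t²) = √(13.98² + 28.351²) = √999.22 = 31.61 km/s.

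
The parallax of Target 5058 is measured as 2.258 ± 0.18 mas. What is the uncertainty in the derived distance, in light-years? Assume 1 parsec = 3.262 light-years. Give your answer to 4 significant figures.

d = 1/p, so σ_d = σ_p / p².
σ_d = 0.000180 / (0.002258)² = 0.000180 / 0.0000050986 = 35.304 pc = 35.304 × 3.262 ly = 115.16 ly.

115.2 ly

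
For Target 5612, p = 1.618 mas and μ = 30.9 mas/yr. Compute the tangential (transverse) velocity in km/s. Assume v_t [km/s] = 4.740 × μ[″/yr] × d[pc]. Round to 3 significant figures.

d = 1/p = 1/0.001618″ = 618.05 pc.
μ = 30.9 mas/yr = 0.0309 ″/yr.
v_t = 4.74 × μ × d = 4.74 × 0.0309 × 618.05 = 90.523 km/s.

90.5 km/s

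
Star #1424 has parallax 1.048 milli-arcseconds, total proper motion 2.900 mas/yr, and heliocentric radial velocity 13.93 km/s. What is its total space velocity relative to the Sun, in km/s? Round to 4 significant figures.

d = 1/p = 1/0.001048″ = 954.2 pc.
μ = 2.900 mas/yr = 0.002900 ″/yr.
v_t = 4.740 μ d = 4.740 × 0.002900 × 954.2 = 13.116 km/s.
v = √(v_r² + v_t²) = √(13.93² + 13.116²) = √366.074 = 19.133 km/s.

19.13 km/s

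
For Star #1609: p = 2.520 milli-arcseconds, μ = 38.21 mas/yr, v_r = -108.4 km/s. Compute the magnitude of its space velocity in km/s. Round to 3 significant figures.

d = 1/p = 1/0.002520″ = 396.83 pc.
μ = 38.21 mas/yr = 0.03821 ″/yr.
v_t = 4.740 μ d = 4.740 × 0.03821 × 396.83 = 71.872 km/s.
v = √(v_r² + v_t²) = √((-108.4)² + 71.872²) = √16916.1 = 130.06 km/s.

130 km/s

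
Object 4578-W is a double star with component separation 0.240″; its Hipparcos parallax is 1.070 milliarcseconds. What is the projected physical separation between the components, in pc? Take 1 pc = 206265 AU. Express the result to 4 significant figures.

0.001087 pc

d = 1/p = 1/0.001070″ = 934.58 pc.
At distance d (pc), an angle of θ arcsec spans θ·d AU: s = 0.240 × 934.58 = 224.3 AU.
= 224.3 / 206265 = 0.0010874 pc.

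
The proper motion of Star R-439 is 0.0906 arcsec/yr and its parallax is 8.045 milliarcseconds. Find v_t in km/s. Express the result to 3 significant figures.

d = 1/p = 1/0.008045″ = 124.3 pc.
v_t = 4.74 × μ × d = 4.74 × 0.0906 × 124.3 = 53.38 km/s.

53.4 km/s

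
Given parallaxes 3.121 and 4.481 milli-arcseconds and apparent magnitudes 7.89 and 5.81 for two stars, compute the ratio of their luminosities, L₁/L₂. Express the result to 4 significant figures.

d₁ = 1/p₁ = 1/0.003121″ = 320.41 pc; d₂ = 1/p₂ = 1/0.004481″ = 223.16 pc.
M₁ = m₁ − 5 log₁₀ d₁ + 5 = 7.89 − 12.5285 + 5 = 0.3615.
M₂ = 5.81 − 11.7431 + 5 = -0.9331.
L₁/L₂ = 10^(0.4(M₂ − M₁)) = 10^(0.4 × (-1.2946)) = 10^(-0.51784) = 0.3035.

L₁/L₂ = 0.3035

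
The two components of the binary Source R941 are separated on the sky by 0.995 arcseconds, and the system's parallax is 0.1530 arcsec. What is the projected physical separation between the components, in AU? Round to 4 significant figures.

6.503 AU

d = 1/p = 1/0.1530″ = 6.5359 pc.
At distance d (pc), an angle of θ arcsec spans θ·d AU: s = 0.995 × 6.5359 = 6.5032 AU.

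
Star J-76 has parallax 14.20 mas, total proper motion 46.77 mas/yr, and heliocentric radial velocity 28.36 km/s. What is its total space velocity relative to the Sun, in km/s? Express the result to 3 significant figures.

d = 1/p = 1/0.01420″ = 70.423 pc.
μ = 46.77 mas/yr = 0.04677 ″/yr.
v_t = 4.740 μ d = 4.740 × 0.04677 × 70.423 = 15.612 km/s.
v = √(v_r² + v_t²) = √(28.36² + 15.612²) = √1048.02 = 32.373 km/s.

32.4 km/s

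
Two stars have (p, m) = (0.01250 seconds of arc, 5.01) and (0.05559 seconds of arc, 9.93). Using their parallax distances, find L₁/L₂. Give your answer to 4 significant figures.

L₁/L₂ = 1837

d₁ = 1/p₁ = 1/0.01250″ = 80 pc; d₂ = 1/p₂ = 1/0.05559″ = 17.989 pc.
M₁ = m₁ − 5 log₁₀ d₁ + 5 = 5.01 − 9.5154 + 5 = 0.4946.
M₂ = 9.93 − 6.2750 + 5 = 8.6550.
L₁/L₂ = 10^(0.4(M₂ − M₁)) = 10^(0.4 × 8.1604) = 10^3.26416 = 1837.2.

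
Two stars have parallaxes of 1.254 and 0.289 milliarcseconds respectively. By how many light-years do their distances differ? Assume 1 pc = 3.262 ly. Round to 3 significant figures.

d_A = 1/0.001254″ = 797.45 pc; d_B = 1/0.0002890″ = 3460.2 pc.
|d_B − d_A| = |3460.2 − 797.45| = 2662.8 pc = 2662.8 × 3.262 ly = 8686.1 ly.

8690 ly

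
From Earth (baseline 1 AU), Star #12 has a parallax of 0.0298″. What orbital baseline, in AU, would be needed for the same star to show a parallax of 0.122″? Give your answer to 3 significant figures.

Parallax scales linearly with baseline: p ∝ B, so B = p_target / p_Earth × 1 AU.
B = 0.122 / 0.0298 = 4.094 AU.

4.09 AU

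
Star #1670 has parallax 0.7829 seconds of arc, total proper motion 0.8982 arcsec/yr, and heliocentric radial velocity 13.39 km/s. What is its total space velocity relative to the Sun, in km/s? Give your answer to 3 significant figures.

14.5 km/s

d = 1/p = 1/0.7829″ = 1.2773 pc.
v_t = 4.740 μ d = 4.740 × 0.8982 × 1.2773 = 5.4381 km/s.
v = √(v_r² + v_t²) = √(13.39² + 5.4381²) = √208.865 = 14.452 km/s.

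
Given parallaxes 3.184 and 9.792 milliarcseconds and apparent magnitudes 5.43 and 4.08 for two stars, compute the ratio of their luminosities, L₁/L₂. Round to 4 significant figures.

L₁/L₂ = 2.728

d₁ = 1/p₁ = 1/0.003184″ = 314.07 pc; d₂ = 1/p₂ = 1/0.009792″ = 102.12 pc.
M₁ = m₁ − 5 log₁₀ d₁ + 5 = 5.43 − 12.4851 + 5 = -2.0551.
M₂ = 4.08 − 10.0456 + 5 = -0.9656.
L₁/L₂ = 10^(0.4(M₂ − M₁)) = 10^(0.4 × 1.0895) = 10^0.43580 = 2.7277.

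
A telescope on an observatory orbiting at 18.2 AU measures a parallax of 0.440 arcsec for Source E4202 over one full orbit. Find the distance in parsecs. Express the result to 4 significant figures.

41.36 pc

With baseline B (in AU) and parallax p (in arcsec), d = B/p parsecs.
d = 18.2 / 0.440 = 41.364 pc.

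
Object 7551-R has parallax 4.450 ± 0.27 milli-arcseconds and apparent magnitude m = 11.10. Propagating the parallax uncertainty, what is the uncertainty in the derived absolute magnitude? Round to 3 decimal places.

M = m − 5 log₁₀ d + 5 = m + 5 log₁₀ p + 5, so ∂M/∂p = 5/(p ln 10).
σ_M = (5/ln 10) · (σ_p/p) = 2.1715 × 0.27/4.450 = 2.1715 × 0.060674 = 0.13175.

σ_M = 0.132 mag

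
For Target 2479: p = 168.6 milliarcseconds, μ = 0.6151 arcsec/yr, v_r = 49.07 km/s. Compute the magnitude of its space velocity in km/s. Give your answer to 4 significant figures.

d = 1/p = 1/0.1686″ = 5.9312 pc.
v_t = 4.740 μ d = 4.740 × 0.6151 × 5.9312 = 17.293 km/s.
v = √(v_r² + v_t²) = √(49.07² + 17.293²) = √2706.91 = 52.028 km/s.

52.03 km/s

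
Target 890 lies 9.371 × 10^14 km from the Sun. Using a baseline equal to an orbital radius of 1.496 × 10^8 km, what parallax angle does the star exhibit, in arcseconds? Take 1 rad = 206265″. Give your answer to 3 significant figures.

0.0329 arcsec

θ ≈ B/d = (1.496 × 10^8) / (9.371 × 10^14) = 1.5964 × 10^-7 rad.
In arcseconds: 1.5964 × 10^-7 × 206265 = 0.032928″.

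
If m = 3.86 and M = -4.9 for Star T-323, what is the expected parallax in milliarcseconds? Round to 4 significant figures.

1.770 mas

m − M = 3.86 − (-4.9) = 8.76.
d = 10^((m−M)/5 + 1) = 10^2.752 = 564.94 pc.
p = 1/d = 1/564.94 = 0.0017701 arcsec = 1.7701 mas.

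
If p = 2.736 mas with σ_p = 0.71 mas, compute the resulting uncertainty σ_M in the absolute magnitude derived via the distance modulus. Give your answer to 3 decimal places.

M = m − 5 log₁₀ d + 5 = m + 5 log₁₀ p + 5, so ∂M/∂p = 5/(p ln 10).
σ_M = (5/ln 10) · (σ_p/p) = 2.1715 × 0.71/2.736 = 2.1715 × 0.2595 = 0.5635.

σ_M = 0.564 mag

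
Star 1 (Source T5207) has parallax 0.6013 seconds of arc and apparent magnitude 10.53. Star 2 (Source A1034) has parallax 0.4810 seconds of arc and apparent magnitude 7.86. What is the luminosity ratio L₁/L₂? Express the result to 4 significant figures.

d₁ = 1/p₁ = 1/0.6013″ = 1.6631 pc; d₂ = 1/p₂ = 1/0.4810″ = 2.079 pc.
M₁ = m₁ − 5 log₁₀ d₁ + 5 = 10.53 − 1.1046 + 5 = 14.4254.
M₂ = 7.86 − 1.5893 + 5 = 11.2707.
L₁/L₂ = 10^(0.4(M₂ − M₁)) = 10^(0.4 × (-3.1547)) = 10^(-1.26188) = 0.054717.

L₁/L₂ = 0.05472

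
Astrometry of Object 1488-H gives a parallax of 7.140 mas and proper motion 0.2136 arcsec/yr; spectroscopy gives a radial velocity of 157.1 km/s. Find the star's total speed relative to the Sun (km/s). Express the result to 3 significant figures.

d = 1/p = 1/0.007140″ = 140.06 pc.
v_t = 4.740 μ d = 4.740 × 0.2136 × 140.06 = 141.81 km/s.
v = √(v_r² + v_t²) = √(157.1² + 141.81²) = √44790.5 = 211.64 km/s.

212 km/s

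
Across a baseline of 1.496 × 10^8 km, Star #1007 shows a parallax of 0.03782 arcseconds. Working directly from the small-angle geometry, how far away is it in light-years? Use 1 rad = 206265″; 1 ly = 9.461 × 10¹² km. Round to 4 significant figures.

θ = 0.03782″ = 0.03782/206265 = 1.8336 × 10^-7 rad.
d = B/θ = (1.496 × 10^8) / (1.8336 × 10^-7) = 8.1588 × 10^14 km = (8.1588 × 10^14) / (9.461 × 10^12) ly = 86.236 ly.

86.24 ly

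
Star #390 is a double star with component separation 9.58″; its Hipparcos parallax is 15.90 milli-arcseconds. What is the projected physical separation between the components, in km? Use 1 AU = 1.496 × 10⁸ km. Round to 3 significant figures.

d = 1/p = 1/0.01590″ = 62.893 pc.
At distance d (pc), an angle of θ arcsec spans θ·d AU: s = 9.58 × 62.893 = 602.51 AU.
= 602.51 × 1.496 × 10⁸ km = 9.0135 × 10^10 km.

9.01 × 10^10 km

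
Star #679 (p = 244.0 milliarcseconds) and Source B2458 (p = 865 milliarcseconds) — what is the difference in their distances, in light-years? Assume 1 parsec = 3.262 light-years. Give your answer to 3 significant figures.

9.60 ly

d_A = 1/0.2440″ = 4.0984 pc; d_B = 1/0.8650″ = 1.1561 pc.
|d_B − d_A| = |1.1561 − 4.0984| = 2.9423 pc = 2.9423 × 3.262 ly = 9.5978 ly.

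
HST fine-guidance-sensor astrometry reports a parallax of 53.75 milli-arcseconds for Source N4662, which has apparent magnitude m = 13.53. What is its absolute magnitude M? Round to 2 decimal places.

M = 12.18

d = 1/p = 1/0.05375″ = 18.605 pc.
m − M = 5 log₁₀(18.605) − 5 = 6.3481 − 5 = 1.3481.
M = m − (m − M) = 13.53 − 1.3481 = 12.18.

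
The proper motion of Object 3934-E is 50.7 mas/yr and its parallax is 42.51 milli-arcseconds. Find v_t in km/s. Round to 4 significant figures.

d = 1/p = 1/0.04251″ = 23.524 pc.
μ = 50.7 mas/yr = 0.0507 ″/yr.
v_t = 4.74 × μ × d = 4.74 × 0.0507 × 23.524 = 5.6532 km/s.

5.653 km/s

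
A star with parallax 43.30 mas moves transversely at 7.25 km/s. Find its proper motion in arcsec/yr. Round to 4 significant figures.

d = 1/p = 1/0.04330″ = 23.095 pc.
μ = v_t / (4.74 d) = 7.25 / (4.74 × 23.095) = 7.25 / 109.47 = 0.066228 ″/yr.

0.06623 arcsec/yr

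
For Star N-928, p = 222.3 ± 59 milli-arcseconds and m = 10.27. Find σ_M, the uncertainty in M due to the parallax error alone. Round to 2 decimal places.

M = m − 5 log₁₀ d + 5 = m + 5 log₁₀ p + 5, so ∂M/∂p = 5/(p ln 10).
σ_M = (5/ln 10) · (σ_p/p) = 2.1715 × 59/222.3 = 2.1715 × 0.26541 = 0.57634.

σ_M = 0.58 mag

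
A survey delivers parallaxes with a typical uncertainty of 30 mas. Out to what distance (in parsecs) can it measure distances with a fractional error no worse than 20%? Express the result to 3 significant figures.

σ_d/d = σ_p/p, so the condition is σ_p/p ≤ 0.20, i.e. p ≥ σ_p/0.20.
p_min = 30/0.20 = 150 mas = 0.15 arcsec.
d_max = 1/p_min = 1/0.15 = 6.6667 pc.

6.67 pc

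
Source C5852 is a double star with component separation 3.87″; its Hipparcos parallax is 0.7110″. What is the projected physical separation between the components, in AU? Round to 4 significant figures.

5.443 AU

d = 1/p = 1/0.7110″ = 1.4065 pc.
At distance d (pc), an angle of θ arcsec spans θ·d AU: s = 3.87 × 1.4065 = 5.4432 AU.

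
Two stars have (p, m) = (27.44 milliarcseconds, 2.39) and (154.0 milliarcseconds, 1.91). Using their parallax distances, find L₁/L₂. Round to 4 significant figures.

d₁ = 1/p₁ = 1/0.02744″ = 36.443 pc; d₂ = 1/p₂ = 1/0.1540″ = 6.4935 pc.
M₁ = m₁ − 5 log₁₀ d₁ + 5 = 2.39 − 7.8081 + 5 = -0.4181.
M₂ = 1.91 − 4.0624 + 5 = 2.8476.
L₁/L₂ = 10^(0.4(M₂ − M₁)) = 10^(0.4 × 3.2657) = 10^1.30628 = 20.243.

L₁/L₂ = 20.24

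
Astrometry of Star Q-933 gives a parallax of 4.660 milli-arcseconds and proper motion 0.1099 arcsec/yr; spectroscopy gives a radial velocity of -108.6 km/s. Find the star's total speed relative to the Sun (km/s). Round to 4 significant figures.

d = 1/p = 1/0.004660″ = 214.59 pc.
v_t = 4.740 μ d = 4.740 × 0.1099 × 214.59 = 111.79 km/s.
v = √(v_r² + v_t²) = √((-108.6)² + 111.79²) = √24291 = 155.86 km/s.

155.9 km/s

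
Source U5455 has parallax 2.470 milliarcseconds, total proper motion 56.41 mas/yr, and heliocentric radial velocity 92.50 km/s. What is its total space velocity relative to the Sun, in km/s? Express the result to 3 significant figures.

d = 1/p = 1/0.002470″ = 404.86 pc.
μ = 56.41 mas/yr = 0.05641 ″/yr.
v_t = 4.740 μ d = 4.740 × 0.05641 × 404.86 = 108.25 km/s.
v = √(v_r² + v_t²) = √(92.50² + 108.25²) = √20274.3 = 142.39 km/s.

142 km/s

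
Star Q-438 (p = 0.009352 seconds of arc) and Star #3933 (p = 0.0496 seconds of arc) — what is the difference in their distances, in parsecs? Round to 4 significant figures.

d_A = 1/0.009352″ = 106.93 pc; d_B = 1/0.04960″ = 20.161 pc.
|d_B − d_A| = |20.161 − 106.93| = 86.769 pc.

86.77 pc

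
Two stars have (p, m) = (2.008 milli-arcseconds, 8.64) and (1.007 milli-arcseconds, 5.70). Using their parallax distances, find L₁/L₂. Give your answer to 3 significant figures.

L₁/L₂ = 0.0168

d₁ = 1/p₁ = 1/0.002008″ = 498.01 pc; d₂ = 1/p₂ = 1/0.001007″ = 993.05 pc.
M₁ = m₁ − 5 log₁₀ d₁ + 5 = 8.64 − 13.4862 + 5 = 0.1538.
M₂ = 5.70 − 14.9849 + 5 = -4.2849.
L₁/L₂ = 10^(0.4(M₂ − M₁)) = 10^(0.4 × (-4.4387)) = 10^(-1.77548) = 0.016769.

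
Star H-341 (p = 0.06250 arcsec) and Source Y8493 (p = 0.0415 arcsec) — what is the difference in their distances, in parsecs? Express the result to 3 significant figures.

d_A = 1/0.06250″ = 16 pc; d_B = 1/0.04150″ = 24.096 pc.
|d_B − d_A| = |24.096 − 16| = 8.096 pc.

8.10 pc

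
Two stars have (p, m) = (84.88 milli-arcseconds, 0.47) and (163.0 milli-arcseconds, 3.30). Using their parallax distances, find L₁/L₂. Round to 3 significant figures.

d₁ = 1/p₁ = 1/0.08488″ = 11.781 pc; d₂ = 1/p₂ = 1/0.1630″ = 6.135 pc.
M₁ = m₁ − 5 log₁₀ d₁ + 5 = 0.47 − 5.3559 + 5 = 0.1141.
M₂ = 3.30 − 3.9391 + 5 = 4.3609.
L₁/L₂ = 10^(0.4(M₂ − M₁)) = 10^(0.4 × 4.2468) = 10^1.69872 = 49.971.

L₁/L₂ = 50.0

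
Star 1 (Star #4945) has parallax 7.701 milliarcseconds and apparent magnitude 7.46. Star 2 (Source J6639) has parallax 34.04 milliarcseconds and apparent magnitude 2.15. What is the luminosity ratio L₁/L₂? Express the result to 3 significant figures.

d₁ = 1/p₁ = 1/0.007701″ = 129.85 pc; d₂ = 1/p₂ = 1/0.03404″ = 29.377 pc.
M₁ = m₁ − 5 log₁₀ d₁ + 5 = 7.46 − 10.5672 + 5 = 1.8928.
M₂ = 2.15 − 7.3400 + 5 = -0.1900.
L₁/L₂ = 10^(0.4(M₂ − M₁)) = 10^(0.4 × (-2.0828)) = 10^(-0.83312) = 0.14685.

L₁/L₂ = 0.147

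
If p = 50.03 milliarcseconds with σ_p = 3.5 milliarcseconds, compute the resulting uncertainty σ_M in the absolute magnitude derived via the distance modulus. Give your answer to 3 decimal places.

σ_M = 0.152 mag

M = m − 5 log₁₀ d + 5 = m + 5 log₁₀ p + 5, so ∂M/∂p = 5/(p ln 10).
σ_M = (5/ln 10) · (σ_p/p) = 2.1715 × 3.5/50.03 = 2.1715 × 0.069958 = 0.15191.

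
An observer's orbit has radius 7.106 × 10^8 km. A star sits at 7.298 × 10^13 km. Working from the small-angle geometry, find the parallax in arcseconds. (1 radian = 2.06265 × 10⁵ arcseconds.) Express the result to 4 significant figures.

2.008 arcsec

θ ≈ B/d = (7.106 × 10^8) / (7.298 × 10^13) = 9.7369 × 10^-6 rad.
In arcseconds: 9.7369 × 10^-6 × 206265 = 2.0084″.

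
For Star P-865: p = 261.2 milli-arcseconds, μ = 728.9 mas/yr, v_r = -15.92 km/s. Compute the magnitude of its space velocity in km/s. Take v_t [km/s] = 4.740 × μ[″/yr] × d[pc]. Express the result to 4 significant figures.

d = 1/p = 1/0.2612″ = 3.8285 pc.
μ = 728.9 mas/yr = 0.7289 ″/yr.
v_t = 4.740 μ d = 4.740 × 0.7289 × 3.8285 = 13.227 km/s.
v = √(v_r² + v_t²) = √((-15.92)² + 13.227²) = √428.4 = 20.698 km/s.

20.70 km/s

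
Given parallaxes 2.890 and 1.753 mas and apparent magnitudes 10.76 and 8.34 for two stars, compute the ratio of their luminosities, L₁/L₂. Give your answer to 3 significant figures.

L₁/L₂ = 0.0396

d₁ = 1/p₁ = 1/0.002890″ = 346.02 pc; d₂ = 1/p₂ = 1/0.001753″ = 570.45 pc.
M₁ = m₁ − 5 log₁₀ d₁ + 5 = 10.76 − 12.6955 + 5 = 3.0645.
M₂ = 8.34 − 13.7811 + 5 = -0.4411.
L₁/L₂ = 10^(0.4(M₂ − M₁)) = 10^(0.4 × (-3.5056)) = 10^(-1.40224) = 0.039606.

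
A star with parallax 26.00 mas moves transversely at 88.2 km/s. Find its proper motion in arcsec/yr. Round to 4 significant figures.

0.4838 arcsec/yr

d = 1/p = 1/0.02600″ = 38.462 pc.
μ = v_t / (4.74 d) = 88.2 / (4.74 × 38.462) = 88.2 / 182.31 = 0.48379 ″/yr.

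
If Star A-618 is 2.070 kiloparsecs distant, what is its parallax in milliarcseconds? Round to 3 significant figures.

d = 2.070 kpc = 2070 pc.
p = 1/d = 1/2070 = 0.00048309 arcsec.
= 0.00048309 × 1000 = 0.48309 mas.

0.483 mas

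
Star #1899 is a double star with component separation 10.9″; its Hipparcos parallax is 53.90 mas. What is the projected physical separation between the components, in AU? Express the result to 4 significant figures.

202.2 AU

d = 1/p = 1/0.05390″ = 18.553 pc.
At distance d (pc), an angle of θ arcsec spans θ·d AU: s = 10.9 × 18.553 = 202.23 AU.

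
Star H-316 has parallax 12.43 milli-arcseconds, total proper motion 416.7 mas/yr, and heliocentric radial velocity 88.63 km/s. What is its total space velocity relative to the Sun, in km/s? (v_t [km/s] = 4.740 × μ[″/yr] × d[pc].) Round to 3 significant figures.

182 km/s

d = 1/p = 1/0.01243″ = 80.451 pc.
μ = 416.7 mas/yr = 0.4167 ″/yr.
v_t = 4.740 μ d = 4.740 × 0.4167 × 80.451 = 158.9 km/s.
v = √(v_r² + v_t²) = √(88.63² + 158.9²) = √33104.5 = 181.95 km/s.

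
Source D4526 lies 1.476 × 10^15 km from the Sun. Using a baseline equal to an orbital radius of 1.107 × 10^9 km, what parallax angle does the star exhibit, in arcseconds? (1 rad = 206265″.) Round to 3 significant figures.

θ ≈ B/d = (1.107 × 10^9) / (1.476 × 10^15) = 7.5000 × 10^-7 rad.
In arcseconds: 7.5000 × 10^-7 × 206265 = 0.1547″.

0.155 arcsec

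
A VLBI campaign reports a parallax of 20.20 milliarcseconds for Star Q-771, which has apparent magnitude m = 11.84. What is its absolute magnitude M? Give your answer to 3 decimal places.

d = 1/p = 1/0.02020″ = 49.505 pc.
m − M = 5 log₁₀(49.505) − 5 = 8.4732 − 5 = 3.4732.
M = m − (m − M) = 11.84 − 3.4732 = 8.367.

M = 8.367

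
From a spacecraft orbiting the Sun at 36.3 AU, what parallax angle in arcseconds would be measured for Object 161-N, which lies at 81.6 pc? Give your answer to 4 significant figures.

0.4449 arcsec

p (arcsec) = B (AU) / d (pc).
p = 36.3 / 81.6 = 0.44485 arcsec.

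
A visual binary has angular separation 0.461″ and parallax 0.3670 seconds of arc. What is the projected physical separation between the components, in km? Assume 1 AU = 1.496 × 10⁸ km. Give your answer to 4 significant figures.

d = 1/p = 1/0.3670″ = 2.7248 pc.
At distance d (pc), an angle of θ arcsec spans θ·d AU: s = 0.461 × 2.7248 = 1.2561 AU.
= 1.2561 × 1.496 × 10⁸ km = 1.8791 × 10^8 km.

1.879 × 10^8 km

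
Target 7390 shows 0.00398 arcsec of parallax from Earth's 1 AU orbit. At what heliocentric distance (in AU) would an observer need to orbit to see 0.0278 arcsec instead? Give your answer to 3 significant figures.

6.98 AU

Parallax scales linearly with baseline: p ∝ B, so B = p_target / p_Earth × 1 AU.
B = 0.0278 / 0.00398 = 6.9849 AU.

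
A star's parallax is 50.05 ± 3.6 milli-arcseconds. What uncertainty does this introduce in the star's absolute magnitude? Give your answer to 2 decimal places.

σ_M = 0.16 mag

M = m − 5 log₁₀ d + 5 = m + 5 log₁₀ p + 5, so ∂M/∂p = 5/(p ln 10).
σ_M = (5/ln 10) · (σ_p/p) = 2.1715 × 3.6/50.05 = 2.1715 × 0.071928 = 0.15619.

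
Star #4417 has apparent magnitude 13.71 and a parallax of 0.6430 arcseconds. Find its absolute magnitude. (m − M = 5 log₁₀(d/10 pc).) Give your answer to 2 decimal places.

d = 1/p = 1/0.6430″ = 1.5552 pc.
m − M = 5 log₁₀(1.5552) − 5 = 0.9589 − 5 = -4.0411.
M = m − (m − M) = 13.71 − (-4.0411) = 17.75.

M = 17.75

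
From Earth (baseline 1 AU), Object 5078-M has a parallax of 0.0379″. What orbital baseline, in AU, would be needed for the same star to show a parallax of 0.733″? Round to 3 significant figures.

19.3 AU

Parallax scales linearly with baseline: p ∝ B, so B = p_target / p_Earth × 1 AU.
B = 0.733 / 0.0379 = 19.34 AU.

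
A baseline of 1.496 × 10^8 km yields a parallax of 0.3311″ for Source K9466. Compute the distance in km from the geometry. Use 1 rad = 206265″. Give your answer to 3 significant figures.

9.32 × 10^13 km

θ = 0.3311″ = 0.3311/206265 = 1.6052 × 10^-6 rad.
d = B/θ = (1.496 × 10^8) / (1.6052 × 10^-6) = 9.3197 × 10^13 km.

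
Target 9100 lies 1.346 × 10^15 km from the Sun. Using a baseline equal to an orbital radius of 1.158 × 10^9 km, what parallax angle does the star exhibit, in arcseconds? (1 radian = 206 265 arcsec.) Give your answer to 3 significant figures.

θ ≈ B/d = (1.158 × 10^9) / (1.346 × 10^15) = 8.6033 × 10^-7 rad.
In arcseconds: 8.6033 × 10^-7 × 206265 = 0.17746″.

0.177 arcsec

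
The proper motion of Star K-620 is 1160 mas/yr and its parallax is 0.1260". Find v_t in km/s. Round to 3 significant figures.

43.6 km/s

d = 1/p = 1/0.1260″ = 7.9365 pc.
μ = 1160 mas/yr = 1.16 ″/yr.
v_t = 4.74 × μ × d = 4.74 × 1.16 × 7.9365 = 43.638 km/s.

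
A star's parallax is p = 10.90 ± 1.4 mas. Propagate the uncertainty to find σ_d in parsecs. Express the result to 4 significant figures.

11.78 pc

d = 1/p, so σ_d = σ_p / p².
σ_d = 0.00140 / (0.01090)² = 0.00140 / 0.00011881 = 11.784 pc.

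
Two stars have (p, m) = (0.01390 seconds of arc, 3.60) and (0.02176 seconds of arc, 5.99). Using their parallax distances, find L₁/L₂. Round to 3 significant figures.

L₁/L₂ = 22.1

d₁ = 1/p₁ = 1/0.01390″ = 71.942 pc; d₂ = 1/p₂ = 1/0.02176″ = 45.956 pc.
M₁ = m₁ − 5 log₁₀ d₁ + 5 = 3.60 − 9.2849 + 5 = -0.6849.
M₂ = 5.99 − 8.3117 + 5 = 2.6783.
L₁/L₂ = 10^(0.4(M₂ − M₁)) = 10^(0.4 × 3.3632) = 10^1.34528 = 22.145.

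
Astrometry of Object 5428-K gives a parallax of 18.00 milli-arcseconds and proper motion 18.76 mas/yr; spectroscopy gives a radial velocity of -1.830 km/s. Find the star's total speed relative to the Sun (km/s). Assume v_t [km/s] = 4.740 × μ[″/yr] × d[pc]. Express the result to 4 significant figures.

d = 1/p = 1/0.01800″ = 55.556 pc.
μ = 18.76 mas/yr = 0.01876 ″/yr.
v_t = 4.740 μ d = 4.740 × 0.01876 × 55.556 = 4.9402 km/s.
v = √(v_r² + v_t²) = √((-1.830)² + 4.9402²) = √27.7545 = 5.2683 km/s.

5.268 km/s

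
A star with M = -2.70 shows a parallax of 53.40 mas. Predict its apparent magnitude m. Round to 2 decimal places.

d = 1/p = 1/0.05340″ = 18.727 pc.
m − M = 5 log₁₀ d − 5 = 5 log₁₀(18.727) − 5 = 6.3623 − 5 = 1.3623.
m = M + (m − M) = -2.70 + 1.3623 = -1.34.

m = -1.34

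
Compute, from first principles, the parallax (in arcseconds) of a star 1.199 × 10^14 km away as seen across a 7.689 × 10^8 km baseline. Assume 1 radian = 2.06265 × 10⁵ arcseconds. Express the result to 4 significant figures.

1.323 arcsec

θ ≈ B/d = (7.689 × 10^8) / (1.199 × 10^14) = 6.4128 × 10^-6 rad.
In arcseconds: 6.4128 × 10^-6 × 206265 = 1.3227″.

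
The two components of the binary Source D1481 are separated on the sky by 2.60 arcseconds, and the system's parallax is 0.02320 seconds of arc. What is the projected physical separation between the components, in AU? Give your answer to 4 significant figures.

d = 1/p = 1/0.02320″ = 43.103 pc.
At distance d (pc), an angle of θ arcsec spans θ·d AU: s = 2.60 × 43.103 = 112.07 AU.

112.1 AU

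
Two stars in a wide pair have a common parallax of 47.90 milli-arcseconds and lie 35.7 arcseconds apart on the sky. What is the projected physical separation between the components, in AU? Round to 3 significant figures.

d = 1/p = 1/0.04790″ = 20.877 pc.
At distance d (pc), an angle of θ arcsec spans θ·d AU: s = 35.7 × 20.877 = 745.31 AU.

745 AU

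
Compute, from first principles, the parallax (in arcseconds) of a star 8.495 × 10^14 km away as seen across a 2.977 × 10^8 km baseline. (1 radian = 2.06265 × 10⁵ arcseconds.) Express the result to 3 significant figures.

0.0723 arcsec

θ ≈ B/d = (2.977 × 10^8) / (8.495 × 10^14) = 3.5044 × 10^-7 rad.
In arcseconds: 3.5044 × 10^-7 × 206265 = 0.072284″.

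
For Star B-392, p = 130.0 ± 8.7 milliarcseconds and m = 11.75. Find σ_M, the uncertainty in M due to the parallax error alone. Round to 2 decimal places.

σ_M = 0.15 mag

M = m − 5 log₁₀ d + 5 = m + 5 log₁₀ p + 5, so ∂M/∂p = 5/(p ln 10).
σ_M = (5/ln 10) · (σ_p/p) = 2.1715 × 8.7/130.0 = 2.1715 × 0.066923 = 0.14532.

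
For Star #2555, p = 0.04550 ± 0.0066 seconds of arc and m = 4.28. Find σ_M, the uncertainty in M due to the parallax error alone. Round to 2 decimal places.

σ_M = 0.31 mag

M = m − 5 log₁₀ d + 5 = m + 5 log₁₀ p + 5, so ∂M/∂p = 5/(p ln 10).
σ_M = (5/ln 10) · (σ_p/p) = 2.1715 × 0.0066/0.04550 = 2.1715 × 0.14505 = 0.31498.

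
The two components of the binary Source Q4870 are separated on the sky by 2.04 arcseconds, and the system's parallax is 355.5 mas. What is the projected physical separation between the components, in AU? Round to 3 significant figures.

5.74 AU

d = 1/p = 1/0.3555″ = 2.8129 pc.
At distance d (pc), an angle of θ arcsec spans θ·d AU: s = 2.04 × 2.8129 = 5.7383 AU.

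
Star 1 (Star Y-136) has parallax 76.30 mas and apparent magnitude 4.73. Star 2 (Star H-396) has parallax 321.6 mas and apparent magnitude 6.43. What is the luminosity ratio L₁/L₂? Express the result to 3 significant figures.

L₁/L₂ = 85.0

d₁ = 1/p₁ = 1/0.07630″ = 13.106 pc; d₂ = 1/p₂ = 1/0.3216″ = 3.1095 pc.
M₁ = m₁ − 5 log₁₀ d₁ + 5 = 4.73 − 5.5874 + 5 = 4.1426.
M₂ = 6.43 − 2.4635 + 5 = 8.9665.
L₁/L₂ = 10^(0.4(M₂ − M₁)) = 10^(0.4 × 4.8239) = 10^1.92956 = 85.028.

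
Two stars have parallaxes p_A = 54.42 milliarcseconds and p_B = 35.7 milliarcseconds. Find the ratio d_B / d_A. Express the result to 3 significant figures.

1.52

Since d = 1/p, d_B/d_A = p_A/p_B.
= 54.42 / 35.7 = 1.5244.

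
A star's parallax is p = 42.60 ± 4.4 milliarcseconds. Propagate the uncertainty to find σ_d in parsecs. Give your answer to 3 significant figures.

d = 1/p, so σ_d = σ_p / p².
σ_d = 0.00440 / (0.04260)² = 0.00440 / 0.0018148 = 2.4245 pc.

2.42 pc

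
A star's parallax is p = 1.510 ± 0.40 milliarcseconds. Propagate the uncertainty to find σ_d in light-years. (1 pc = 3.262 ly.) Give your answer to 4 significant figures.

572.3 ly

d = 1/p, so σ_d = σ_p / p².
σ_d = 0.000400 / (0.001510)² = 0.000400 / 0.0000022801 = 175.43 pc = 175.43 × 3.262 ly = 572.25 ly.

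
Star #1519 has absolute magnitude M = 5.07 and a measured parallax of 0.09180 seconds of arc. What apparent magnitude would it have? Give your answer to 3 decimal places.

m = 5.256

d = 1/p = 1/0.09180″ = 10.893 pc.
m − M = 5 log₁₀ d − 5 = 5 log₁₀(10.893) − 5 = 5.1857 − 5 = 0.1857.
m = M + (m − M) = 5.07 + 0.1857 = 5.256.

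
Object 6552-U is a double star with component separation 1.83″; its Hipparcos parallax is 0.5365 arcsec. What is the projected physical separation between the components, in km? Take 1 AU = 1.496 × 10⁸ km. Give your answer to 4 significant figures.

5.103 × 10^8 km

d = 1/p = 1/0.5365″ = 1.8639 pc.
At distance d (pc), an angle of θ arcsec spans θ·d AU: s = 1.83 × 1.8639 = 3.4109 AU.
= 3.4109 × 1.496 × 10⁸ km = 5.1027 × 10^8 km.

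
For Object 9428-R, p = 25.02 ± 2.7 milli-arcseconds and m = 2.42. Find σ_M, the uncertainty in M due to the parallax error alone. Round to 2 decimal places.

σ_M = 0.23 mag

M = m − 5 log₁₀ d + 5 = m + 5 log₁₀ p + 5, so ∂M/∂p = 5/(p ln 10).
σ_M = (5/ln 10) · (σ_p/p) = 2.1715 × 2.7/25.02 = 2.1715 × 0.10791 = 0.23433.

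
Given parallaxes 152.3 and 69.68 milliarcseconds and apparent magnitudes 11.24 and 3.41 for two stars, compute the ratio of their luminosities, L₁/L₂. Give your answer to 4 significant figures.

d₁ = 1/p₁ = 1/0.1523″ = 6.566 pc; d₂ = 1/p₂ = 1/0.06968″ = 14.351 pc.
M₁ = m₁ − 5 log₁₀ d₁ + 5 = 11.24 − 4.0865 + 5 = 12.1535.
M₂ = 3.41 − 5.7844 + 5 = 2.6256.
L₁/L₂ = 10^(0.4(M₂ − M₁)) = 10^(0.4 × (-9.5279)) = 10^(-3.81116) = 0.00015447.

L₁/L₂ = 0.0001545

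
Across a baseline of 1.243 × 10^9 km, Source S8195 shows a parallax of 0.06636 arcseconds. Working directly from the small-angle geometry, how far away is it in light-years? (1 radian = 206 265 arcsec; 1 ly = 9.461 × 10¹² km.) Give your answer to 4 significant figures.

408.4 ly

θ = 0.06636″ = 0.06636/206265 = 3.2172 × 10^-7 rad.
d = B/θ = (1.243 × 10^9) / (3.2172 × 10^-7) = 3.8636 × 10^15 km = (3.8636 × 10^15) / (9.461 × 10^12) ly = 408.37 ly.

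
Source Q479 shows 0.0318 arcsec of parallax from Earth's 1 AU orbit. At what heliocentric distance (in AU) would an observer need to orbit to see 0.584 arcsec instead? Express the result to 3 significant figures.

Parallax scales linearly with baseline: p ∝ B, so B = p_target / p_Earth × 1 AU.
B = 0.584 / 0.0318 = 18.365 AU.

18.4 AU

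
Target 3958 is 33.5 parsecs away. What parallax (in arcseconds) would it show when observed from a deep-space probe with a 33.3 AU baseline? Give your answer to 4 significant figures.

p (arcsec) = B (AU) / d (pc).
p = 33.3 / 33.5 = 0.99403 arcsec.

0.9940 arcsec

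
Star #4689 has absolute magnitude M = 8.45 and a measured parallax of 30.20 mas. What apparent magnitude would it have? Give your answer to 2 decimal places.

m = 11.05

d = 1/p = 1/0.03020″ = 33.113 pc.
m − M = 5 log₁₀ d − 5 = 5 log₁₀(33.113) − 5 = 7.6000 − 5 = 2.6000.
m = M + (m − M) = 8.45 + 2.6000 = 11.05.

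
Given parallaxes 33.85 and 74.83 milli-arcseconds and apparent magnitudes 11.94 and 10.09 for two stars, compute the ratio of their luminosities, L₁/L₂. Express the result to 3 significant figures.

L₁/L₂ = 0.889

d₁ = 1/p₁ = 1/0.03385″ = 29.542 pc; d₂ = 1/p₂ = 1/0.07483″ = 13.364 pc.
M₁ = m₁ − 5 log₁₀ d₁ + 5 = 11.94 − 7.3522 + 5 = 9.5878.
M₂ = 10.09 − 5.6297 + 5 = 9.4603.
L₁/L₂ = 10^(0.4(M₂ − M₁)) = 10^(0.4 × (-0.1275)) = 10^(-0.05100) = 0.8892.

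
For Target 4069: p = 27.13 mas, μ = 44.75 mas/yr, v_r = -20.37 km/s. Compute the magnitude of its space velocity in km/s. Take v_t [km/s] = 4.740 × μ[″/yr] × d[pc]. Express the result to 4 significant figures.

21.82 km/s

d = 1/p = 1/0.02713″ = 36.86 pc.
μ = 44.75 mas/yr = 0.04475 ″/yr.
v_t = 4.740 μ d = 4.740 × 0.04475 × 36.86 = 7.8186 km/s.
v = √(v_r² + v_t²) = √((-20.37)² + 7.8186²) = √476.067 = 21.819 km/s.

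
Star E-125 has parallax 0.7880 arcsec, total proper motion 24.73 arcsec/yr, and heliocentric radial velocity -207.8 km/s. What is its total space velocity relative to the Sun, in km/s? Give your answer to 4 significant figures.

d = 1/p = 1/0.7880″ = 1.269 pc.
v_t = 4.740 μ d = 4.740 × 24.73 × 1.269 = 148.75 km/s.
v = √(v_r² + v_t²) = √((-207.8)² + 148.75²) = √65307.4 = 255.55 km/s.

255.6 km/s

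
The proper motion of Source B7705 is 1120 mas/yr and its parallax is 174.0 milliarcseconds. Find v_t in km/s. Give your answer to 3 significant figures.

30.5 km/s

d = 1/p = 1/0.1740″ = 5.7471 pc.
μ = 1120 mas/yr = 1.12 ″/yr.
v_t = 4.74 × μ × d = 4.74 × 1.12 × 5.7471 = 30.51 km/s.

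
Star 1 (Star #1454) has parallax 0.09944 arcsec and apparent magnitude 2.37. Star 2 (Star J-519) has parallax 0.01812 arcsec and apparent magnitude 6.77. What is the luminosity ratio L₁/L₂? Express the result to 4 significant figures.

L₁/L₂ = 1.911

d₁ = 1/p₁ = 1/0.09944″ = 10.056 pc; d₂ = 1/p₂ = 1/0.01812″ = 55.188 pc.
M₁ = m₁ − 5 log₁₀ d₁ + 5 = 2.37 − 5.0121 + 5 = 2.3579.
M₂ = 6.77 − 8.7092 + 5 = 3.0608.
L₁/L₂ = 10^(0.4(M₂ − M₁)) = 10^(0.4 × 0.7029) = 10^0.28116 = 1.9106.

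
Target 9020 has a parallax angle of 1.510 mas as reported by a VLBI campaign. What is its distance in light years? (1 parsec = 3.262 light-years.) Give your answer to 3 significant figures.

p = 1.510 mas = 0.001510 arcsec.
d = 1/p = 1/0.001510 = 662.25 pc.
In light-years: 662.25 × 3.262 = 2160.3 ly.

2160 light years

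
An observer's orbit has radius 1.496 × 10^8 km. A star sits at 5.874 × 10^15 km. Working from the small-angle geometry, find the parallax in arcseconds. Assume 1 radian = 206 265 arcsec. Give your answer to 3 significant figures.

θ ≈ B/d = (1.496 × 10^8) / (5.874 × 10^15) = 2.5468 × 10^-8 rad.
In arcseconds: 2.5468 × 10^-8 × 206265 = 0.0052532″.

0.00525 arcsec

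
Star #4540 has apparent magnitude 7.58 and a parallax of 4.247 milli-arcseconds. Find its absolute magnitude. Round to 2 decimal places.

d = 1/p = 1/0.004247″ = 235.46 pc.
m − M = 5 log₁₀(235.46) − 5 = 11.8596 − 5 = 6.8596.
M = m − (m − M) = 7.58 − 6.8596 = 0.72.

M = 0.72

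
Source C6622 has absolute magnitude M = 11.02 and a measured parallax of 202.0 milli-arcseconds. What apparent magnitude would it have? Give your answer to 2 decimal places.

d = 1/p = 1/0.2020″ = 4.9505 pc.
m − M = 5 log₁₀ d − 5 = 5 log₁₀(4.9505) − 5 = 3.4732 − 5 = -1.5268.
m = M + (m − M) = 11.02 + (-1.5268) = 9.49.

m = 9.49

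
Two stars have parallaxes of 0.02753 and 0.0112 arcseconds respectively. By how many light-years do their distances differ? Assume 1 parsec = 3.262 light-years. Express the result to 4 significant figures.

172.8 ly

d_A = 1/0.02753″ = 36.324 pc; d_B = 1/0.01120″ = 89.286 pc.
|d_B − d_A| = |89.286 − 36.324| = 52.962 pc = 52.962 × 3.262 ly = 172.76 ly.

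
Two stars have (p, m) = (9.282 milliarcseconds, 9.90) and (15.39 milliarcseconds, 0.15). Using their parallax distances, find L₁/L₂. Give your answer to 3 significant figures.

d₁ = 1/p₁ = 1/0.009282″ = 107.74 pc; d₂ = 1/p₂ = 1/0.01539″ = 64.977 pc.
M₁ = m₁ − 5 log₁₀ d₁ + 5 = 9.90 − 10.1619 + 5 = 4.7381.
M₂ = 0.15 − 9.0638 + 5 = -3.9138.
L₁/L₂ = 10^(0.4(M₂ − M₁)) = 10^(0.4 × (-8.6519)) = 10^(-3.46076) = 0.00034613.

L₁/L₂ = 0.000346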